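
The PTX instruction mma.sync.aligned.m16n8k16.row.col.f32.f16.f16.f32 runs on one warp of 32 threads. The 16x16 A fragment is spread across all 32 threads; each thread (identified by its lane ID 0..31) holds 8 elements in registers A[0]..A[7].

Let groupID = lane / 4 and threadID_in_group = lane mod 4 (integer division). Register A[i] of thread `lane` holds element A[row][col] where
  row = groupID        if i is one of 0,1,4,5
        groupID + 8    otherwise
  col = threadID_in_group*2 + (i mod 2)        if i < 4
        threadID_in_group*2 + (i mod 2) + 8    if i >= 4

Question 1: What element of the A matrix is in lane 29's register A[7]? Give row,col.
lane 29: G=7 (29/4), T=1 (29%4)
i=7: r=7+8=15, c=1*2+1+8=11

15,11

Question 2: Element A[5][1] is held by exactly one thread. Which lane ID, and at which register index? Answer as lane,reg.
r=5⇒gr=5,Rb=0  c=1⇒Cb=0,th=0,odd=1
L=5*4+0=20  i=0*4+0*2+1=1

20,1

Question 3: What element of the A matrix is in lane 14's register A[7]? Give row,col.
lane 14: gid=3 (14/4), tid=2 (14%4)
i=7: r=3+8=11, c=2*2+1+8=13

11,13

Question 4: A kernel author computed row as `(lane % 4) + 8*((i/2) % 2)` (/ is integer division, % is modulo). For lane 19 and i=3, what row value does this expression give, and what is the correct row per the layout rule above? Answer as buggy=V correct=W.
buggy=11 correct=12

`(lane % 4) + 8*((i/2) % 2)`[19,3]→11
L=19→G=19>>2=4, T=19&3=3
[3]→row 4+8=12  col 3·2+1+0=7
row: 11 vs 12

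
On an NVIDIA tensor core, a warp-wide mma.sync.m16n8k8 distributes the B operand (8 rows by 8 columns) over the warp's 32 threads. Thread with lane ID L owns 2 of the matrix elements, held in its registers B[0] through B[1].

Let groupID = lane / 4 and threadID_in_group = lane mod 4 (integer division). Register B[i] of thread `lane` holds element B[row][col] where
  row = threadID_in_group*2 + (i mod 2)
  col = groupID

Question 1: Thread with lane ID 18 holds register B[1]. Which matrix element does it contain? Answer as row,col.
5,4

18: g=4,t=2
[1] (2*2+1,4) = (5,4)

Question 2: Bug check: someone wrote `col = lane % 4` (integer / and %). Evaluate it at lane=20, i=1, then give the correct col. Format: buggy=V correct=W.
`lane % 4`[20,1]->0
L=20->gid=20>>2=5, tid=20&3=0
[1]->row 0·2+1=1  col gid=5
col: 0 vs 5

buggy=0 correct=5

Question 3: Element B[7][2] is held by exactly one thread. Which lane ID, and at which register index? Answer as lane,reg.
c: 2->gid=2  r: 7->tid=3,i&1=1
L=2*4+3=11  i=1=1

11,1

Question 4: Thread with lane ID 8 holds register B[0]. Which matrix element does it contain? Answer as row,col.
0,2

lane 8⇒8/4=2, 8 mod 4=0
i=0  r:2·0+0⇒0  c:2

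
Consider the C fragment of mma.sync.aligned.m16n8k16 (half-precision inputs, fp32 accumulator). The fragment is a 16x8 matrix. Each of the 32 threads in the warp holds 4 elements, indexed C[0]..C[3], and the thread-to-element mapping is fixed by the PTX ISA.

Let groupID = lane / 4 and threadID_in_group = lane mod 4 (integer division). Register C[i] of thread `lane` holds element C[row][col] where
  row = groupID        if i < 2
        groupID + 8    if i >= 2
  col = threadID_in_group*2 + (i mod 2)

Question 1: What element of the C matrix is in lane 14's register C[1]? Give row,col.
lane 14: gr=3 (14/4), th=2 (14%4)
i=1: r=3+0=3, c=2*2+1=5

3,5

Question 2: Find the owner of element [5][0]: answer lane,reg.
r:5=>grp=5,rB=0  c:0=>tig=0,lo=0
L=5*4+0=20  i=0*2+0=0

20,0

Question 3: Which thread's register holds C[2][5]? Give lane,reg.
10,1

r=2⇒gr=2,Rb=0  c=5⇒th=2,odd=1
L=2*4+2=10  i=0*2+1=1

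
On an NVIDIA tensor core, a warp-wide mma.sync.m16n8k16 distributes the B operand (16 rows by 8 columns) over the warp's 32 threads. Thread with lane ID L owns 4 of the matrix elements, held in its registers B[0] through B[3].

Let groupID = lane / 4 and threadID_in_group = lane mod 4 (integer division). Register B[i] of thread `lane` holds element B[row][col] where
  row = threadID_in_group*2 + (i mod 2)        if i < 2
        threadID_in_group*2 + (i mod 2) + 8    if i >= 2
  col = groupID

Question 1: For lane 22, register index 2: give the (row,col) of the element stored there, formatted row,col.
12,5

L=22=>grp=22>>2=5, tig=22&3=2
[2]=>row 2·2+0+8=12  col grp=5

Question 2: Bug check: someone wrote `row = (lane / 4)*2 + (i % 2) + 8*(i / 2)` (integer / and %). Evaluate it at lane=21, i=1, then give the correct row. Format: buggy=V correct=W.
`(lane / 4)*2 + (i % 2) + 8*(i / 2)`[21,1]->11
lane 21: gid=5 (21/4), tid=1 (21%4)
i=1: r=1*2+1+0=3, c=gid=5
row: 11 vs 3

buggy=11 correct=3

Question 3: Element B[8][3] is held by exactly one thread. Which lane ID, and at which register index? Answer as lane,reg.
12,2

c: 3->gid=3  r: 8->r8=1,tid=0,i&1=0
L=3*4+0=12  i=1*2+0=2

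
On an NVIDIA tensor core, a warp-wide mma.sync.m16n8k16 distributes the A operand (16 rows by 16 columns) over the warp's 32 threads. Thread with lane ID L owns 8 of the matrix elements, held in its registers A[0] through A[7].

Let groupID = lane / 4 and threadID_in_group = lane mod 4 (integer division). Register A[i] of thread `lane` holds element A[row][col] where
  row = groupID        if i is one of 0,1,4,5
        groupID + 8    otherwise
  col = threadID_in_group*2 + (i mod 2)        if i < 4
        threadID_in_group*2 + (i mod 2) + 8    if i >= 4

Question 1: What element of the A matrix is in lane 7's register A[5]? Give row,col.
1,15

lane 7=>7/4=1, 7 mod 4=3
i=5  r:1+0=>1  c:2·3+1+8=>15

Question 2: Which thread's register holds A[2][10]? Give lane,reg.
r=2→G=2,rhi=0  c=10→chi=1,T=1,p=0
L=2*4+1=9  i=1*4+0*2+0=4

9,4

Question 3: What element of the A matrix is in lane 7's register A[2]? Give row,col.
lane 7: gid=1 (7/4), tid=3 (7%4)
i=2: r=1+8=9, c=3*2+0+0=6

9,6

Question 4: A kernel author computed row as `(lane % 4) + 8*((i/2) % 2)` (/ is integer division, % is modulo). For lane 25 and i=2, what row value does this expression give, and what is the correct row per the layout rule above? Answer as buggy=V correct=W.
buggy=9 correct=14

`(lane % 4) + 8*((i/2) % 2)`[25,2]⇒9
25: gr=6,th=1
[2] (6+8,1*2+0+0) = (14,2)
row: 9 vs 14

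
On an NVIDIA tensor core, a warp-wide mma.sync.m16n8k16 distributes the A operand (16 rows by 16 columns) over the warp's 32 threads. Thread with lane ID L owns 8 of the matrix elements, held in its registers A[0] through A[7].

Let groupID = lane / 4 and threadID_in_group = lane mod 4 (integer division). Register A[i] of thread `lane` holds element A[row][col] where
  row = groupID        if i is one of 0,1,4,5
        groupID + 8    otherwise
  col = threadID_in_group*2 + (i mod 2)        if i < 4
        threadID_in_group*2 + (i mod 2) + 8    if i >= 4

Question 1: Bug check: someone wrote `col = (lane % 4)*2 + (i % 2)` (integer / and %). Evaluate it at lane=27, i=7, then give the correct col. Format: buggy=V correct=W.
`(lane % 4)*2 + (i % 2)`[27,7]→7
L=27→G=27>>2=6, T=27&3=3
[7]→row 6+8=14  col 3·2+1+8=15
col: 7 vs 15

buggy=7 correct=15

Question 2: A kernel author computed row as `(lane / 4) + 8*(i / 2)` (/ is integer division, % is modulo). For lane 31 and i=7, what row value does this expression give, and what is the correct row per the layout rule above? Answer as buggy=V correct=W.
buggy=31 correct=15

`(lane / 4) + 8*(i / 2)`[31,7]→31
lane 31→31/4=7, 31 mod 4=3
i=7  r:7+8→15  c:2·3+1+8→15
row: 31 vs 15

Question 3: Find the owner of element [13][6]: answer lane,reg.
r=13->g=5,rb=1  c=6->cb=0,t=3,b0=0
L=5*4+3=23  i=0*4+1*2+0=2

23,2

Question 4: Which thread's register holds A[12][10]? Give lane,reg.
17,6

r=12⇒gr=4,Rb=1  c=10⇒Cb=1,th=1,odd=0
L=4*4+1=17  i=1*4+1*2+0=6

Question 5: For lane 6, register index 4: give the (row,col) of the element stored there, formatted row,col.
6: gid=1,tid=2
[4] (1+0,2*2+0+8) = (1,12)

1,12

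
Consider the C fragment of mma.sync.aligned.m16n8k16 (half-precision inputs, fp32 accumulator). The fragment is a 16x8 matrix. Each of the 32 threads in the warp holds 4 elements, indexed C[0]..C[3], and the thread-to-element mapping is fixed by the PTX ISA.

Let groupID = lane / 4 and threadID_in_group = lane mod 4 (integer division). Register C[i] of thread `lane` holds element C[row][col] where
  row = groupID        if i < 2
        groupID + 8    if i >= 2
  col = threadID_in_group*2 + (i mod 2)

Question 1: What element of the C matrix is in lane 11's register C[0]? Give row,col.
2,6

lane 11: G=2 (11/4), T=3 (11%4)
i=0: r=2+0=2, c=3*2+0=6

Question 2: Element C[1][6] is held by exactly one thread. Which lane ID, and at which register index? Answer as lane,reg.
7,0

r:1=>grp=1,rB=0  c:6=>tig=3,lo=0
L=1*4+3=7  i=0*2+0=0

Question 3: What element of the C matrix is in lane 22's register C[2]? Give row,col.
13,4

L=22=>grp=22>>2=5, tig=22&3=2
[2]=>row 5+8=13  col 2·2+0=4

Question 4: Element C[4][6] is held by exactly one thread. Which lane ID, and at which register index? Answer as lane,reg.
r=4→G=4,rhi=0  c=6→T=3,p=0
L=4*4+3=19  i=0*2+0=0

19,0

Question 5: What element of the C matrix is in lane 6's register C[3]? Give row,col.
L=6=>grp=6>>2=1, tig=6&3=2
[3]=>row 1+8=9  col 2·2+1=5

9,5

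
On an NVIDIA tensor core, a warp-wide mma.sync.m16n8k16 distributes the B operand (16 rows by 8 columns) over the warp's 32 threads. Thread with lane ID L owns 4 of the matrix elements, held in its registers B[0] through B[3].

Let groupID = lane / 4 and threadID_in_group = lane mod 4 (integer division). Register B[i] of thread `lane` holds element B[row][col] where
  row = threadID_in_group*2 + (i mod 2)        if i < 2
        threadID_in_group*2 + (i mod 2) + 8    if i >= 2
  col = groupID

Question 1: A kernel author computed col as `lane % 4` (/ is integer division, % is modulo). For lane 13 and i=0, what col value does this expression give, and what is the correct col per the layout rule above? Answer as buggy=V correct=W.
`lane % 4`[13,0]->1
L=13->g=13>>2=3, t=13&3=1
[0]->row 1·2+0+0=2  col g=3
col: 1 vs 3

buggy=1 correct=3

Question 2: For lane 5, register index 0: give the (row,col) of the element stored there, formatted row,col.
lane 5->5/4=1, 5 mod 4=1
i=0  r:2·1+0+0->2  c:1

2,1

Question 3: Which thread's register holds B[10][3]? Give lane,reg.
c:3=>grp=3  r:10=>rB=1,tig=1,lo=0
L=3*4+1=13  i=1*2+0=2

13,2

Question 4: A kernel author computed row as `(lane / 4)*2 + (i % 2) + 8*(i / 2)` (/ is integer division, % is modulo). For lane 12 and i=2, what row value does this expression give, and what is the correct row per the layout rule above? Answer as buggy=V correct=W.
`(lane / 4)*2 + (i % 2) + 8*(i / 2)`[12,2]->14
L=12->g=12>>2=3, t=12&3=0
[2]->row 0·2+0+8=8  col g=3
row: 14 vs 8

buggy=14 correct=8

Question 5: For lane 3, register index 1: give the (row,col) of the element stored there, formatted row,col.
7,0

lane 3->3/4=0, 3 mod 4=3
i=1  r:2·3+1+0->7  c:0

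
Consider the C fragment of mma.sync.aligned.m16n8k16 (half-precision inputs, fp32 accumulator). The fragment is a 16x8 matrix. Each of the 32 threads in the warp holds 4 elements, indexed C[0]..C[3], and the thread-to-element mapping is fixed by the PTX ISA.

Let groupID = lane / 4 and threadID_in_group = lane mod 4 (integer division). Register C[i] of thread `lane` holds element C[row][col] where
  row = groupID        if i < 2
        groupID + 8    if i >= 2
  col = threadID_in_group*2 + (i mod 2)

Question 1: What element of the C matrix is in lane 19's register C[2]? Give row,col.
lane 19: grp=4 (19/4), tig=3 (19%4)
i=2: r=4+8=12, c=3*2+0=6

12,6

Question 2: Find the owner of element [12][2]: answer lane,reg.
17,2

r:12=>grp=4,rB=1  c:2=>tig=1,lo=0
L=4*4+1=17  i=1*2+0=2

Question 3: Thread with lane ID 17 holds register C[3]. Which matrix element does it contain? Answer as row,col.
lane 17: gid=4 (17/4), tid=1 (17%4)
i=3: r=4+8=12, c=1*2+1=3

12,3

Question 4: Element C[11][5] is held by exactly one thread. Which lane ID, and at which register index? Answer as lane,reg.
r=11->g=3,rb=1  c=5->t=2,b0=1
L=3*4+2=14  i=1*2+1=3

14,3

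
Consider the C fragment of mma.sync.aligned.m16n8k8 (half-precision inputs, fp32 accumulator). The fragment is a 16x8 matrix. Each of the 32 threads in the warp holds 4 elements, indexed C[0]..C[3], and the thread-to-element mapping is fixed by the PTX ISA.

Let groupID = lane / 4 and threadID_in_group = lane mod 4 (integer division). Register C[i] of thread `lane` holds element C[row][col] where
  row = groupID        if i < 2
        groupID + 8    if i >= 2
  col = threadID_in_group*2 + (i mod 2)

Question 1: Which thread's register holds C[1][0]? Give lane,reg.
r=1⇒gr=1,Rb=0  c=0⇒th=0,odd=0
L=1*4+0=4  i=0*2+0=0

4,0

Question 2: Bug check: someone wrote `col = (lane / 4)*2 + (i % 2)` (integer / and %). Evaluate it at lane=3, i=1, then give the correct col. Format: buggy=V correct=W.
`(lane / 4)*2 + (i % 2)`[3,1]->1
lane 3: g=0 (3/4), t=3 (3%4)
i=1: r=0+0=0, c=3*2+1=7
col: 1 vs 7

buggy=1 correct=7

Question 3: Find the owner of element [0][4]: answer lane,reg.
r=0→G=0,rhi=0  c=4→T=2,p=0
L=0*4+2=2  i=0*2+0=0

2,0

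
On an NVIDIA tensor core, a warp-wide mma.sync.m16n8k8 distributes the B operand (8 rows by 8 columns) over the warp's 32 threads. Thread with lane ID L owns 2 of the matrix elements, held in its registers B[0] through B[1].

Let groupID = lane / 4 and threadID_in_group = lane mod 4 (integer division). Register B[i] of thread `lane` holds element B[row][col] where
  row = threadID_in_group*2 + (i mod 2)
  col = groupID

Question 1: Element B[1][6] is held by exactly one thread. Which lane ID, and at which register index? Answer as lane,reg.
c=6->g=6  r=1->t=0,b0=1
L=6*4+0=24  i=1=1

24,1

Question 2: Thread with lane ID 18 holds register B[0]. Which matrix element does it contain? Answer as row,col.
4,4

lane 18->18/4=4, 18 mod 4=2
i=0  r:2·2+0->4  c:4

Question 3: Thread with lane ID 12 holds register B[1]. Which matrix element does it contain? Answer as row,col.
L=12=>grp=12>>2=3, tig=12&3=0
[1]=>row 0·2+1=1  col grp=3

1,3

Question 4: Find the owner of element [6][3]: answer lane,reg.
15,0

c=3->g=3  r=6->t=3,b0=0
L=3*4+3=15  i=0=0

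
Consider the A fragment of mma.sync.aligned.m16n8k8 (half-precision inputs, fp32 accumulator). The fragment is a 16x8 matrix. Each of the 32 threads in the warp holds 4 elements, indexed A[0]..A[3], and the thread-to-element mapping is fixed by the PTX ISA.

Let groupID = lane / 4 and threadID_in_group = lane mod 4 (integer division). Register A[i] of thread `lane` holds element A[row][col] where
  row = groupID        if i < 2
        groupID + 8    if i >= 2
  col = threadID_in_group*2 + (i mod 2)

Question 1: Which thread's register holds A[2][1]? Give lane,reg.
8,1

r=2->g=2,rb=0  c=1->t=0,b0=1
L=2*4+0=8  i=0*2+1=1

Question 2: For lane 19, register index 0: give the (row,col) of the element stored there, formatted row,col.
4,6

lane 19: gid=4 (19/4), tid=3 (19%4)
i=0: r=4+0=4, c=3*2+0=6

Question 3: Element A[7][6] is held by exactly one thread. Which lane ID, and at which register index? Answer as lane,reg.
31,0

r=7->g=7,rb=0  c=6->t=3,b0=0
L=7*4+3=31  i=0*2+0=0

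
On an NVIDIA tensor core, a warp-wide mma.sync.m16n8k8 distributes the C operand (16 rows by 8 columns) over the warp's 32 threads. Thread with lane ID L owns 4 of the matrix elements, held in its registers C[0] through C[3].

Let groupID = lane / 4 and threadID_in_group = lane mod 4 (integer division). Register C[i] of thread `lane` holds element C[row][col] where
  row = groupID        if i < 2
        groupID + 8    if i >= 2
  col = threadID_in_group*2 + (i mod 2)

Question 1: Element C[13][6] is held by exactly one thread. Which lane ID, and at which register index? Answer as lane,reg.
23,2

r=13⇒gr=5,Rb=1  c=6⇒th=3,odd=0
L=5*4+3=23  i=1*2+0=2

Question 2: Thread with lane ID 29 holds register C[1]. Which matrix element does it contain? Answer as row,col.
7,3

L=29=>grp=29>>2=7, tig=29&3=1
[1]=>row 7+0=7  col 1·2+1=3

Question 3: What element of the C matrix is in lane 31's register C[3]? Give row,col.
15,7

lane 31: g=7 (31/4), t=3 (31%4)
i=3: r=7+8=15, c=3*2+1=7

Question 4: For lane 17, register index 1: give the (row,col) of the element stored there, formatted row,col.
L=17=>grp=17>>2=4, tig=17&3=1
[1]=>row 4+0=4  col 1·2+1=3

4,3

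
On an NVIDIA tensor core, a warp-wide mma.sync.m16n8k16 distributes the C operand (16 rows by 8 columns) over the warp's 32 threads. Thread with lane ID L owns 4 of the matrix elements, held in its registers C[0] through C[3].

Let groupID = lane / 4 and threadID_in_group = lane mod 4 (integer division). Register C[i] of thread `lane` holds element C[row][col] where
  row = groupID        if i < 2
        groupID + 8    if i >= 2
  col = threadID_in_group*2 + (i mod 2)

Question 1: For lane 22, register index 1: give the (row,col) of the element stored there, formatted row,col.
5,5

22: gid=5,tid=2
[1] (5+0,2*2+1) = (5,5)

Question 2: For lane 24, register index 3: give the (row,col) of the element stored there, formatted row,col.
lane 24: G=6 (24/4), T=0 (24%4)
i=3: r=6+8=14, c=0*2+1=1

14,1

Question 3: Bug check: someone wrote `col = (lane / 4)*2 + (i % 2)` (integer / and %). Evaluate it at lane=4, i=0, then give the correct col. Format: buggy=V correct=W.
buggy=2 correct=0

`(lane / 4)*2 + (i % 2)`[4,0]⇒2
lane 4⇒4/4=1, 4 mod 4=0
i=0  r:1+0⇒1  c:2·0+0⇒0
col: 2 vs 0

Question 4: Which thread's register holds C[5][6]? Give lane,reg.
r=5⇒gr=5,Rb=0  c=6⇒th=3,odd=0
L=5*4+3=23  i=0*2+0=0

23,0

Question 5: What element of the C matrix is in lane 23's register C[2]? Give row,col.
23: gr=5,th=3
[2] (5+8,3*2+0) = (13,6)

13,6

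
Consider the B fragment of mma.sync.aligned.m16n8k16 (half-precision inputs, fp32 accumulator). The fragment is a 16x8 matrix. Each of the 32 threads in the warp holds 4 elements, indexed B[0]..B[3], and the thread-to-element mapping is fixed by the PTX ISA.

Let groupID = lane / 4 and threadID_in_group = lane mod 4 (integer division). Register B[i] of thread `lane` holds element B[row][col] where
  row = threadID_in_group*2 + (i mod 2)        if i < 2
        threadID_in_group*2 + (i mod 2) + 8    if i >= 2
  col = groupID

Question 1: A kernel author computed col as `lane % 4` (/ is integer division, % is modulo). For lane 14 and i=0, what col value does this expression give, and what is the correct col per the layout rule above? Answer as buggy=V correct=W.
`lane % 4`[14,0]=>2
lane 14: grp=3 (14/4), tig=2 (14%4)
i=0: r=2*2+0+0=4, c=grp=3
col: 2 vs 3

buggy=2 correct=3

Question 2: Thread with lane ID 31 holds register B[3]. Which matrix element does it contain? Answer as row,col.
15,7

lane 31->31/4=7, 31 mod 4=3
i=3  r:2·3+1+8->15  c:7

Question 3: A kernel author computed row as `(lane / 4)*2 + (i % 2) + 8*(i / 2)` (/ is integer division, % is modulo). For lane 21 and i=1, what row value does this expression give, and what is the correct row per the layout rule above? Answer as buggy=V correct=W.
buggy=11 correct=3

`(lane / 4)*2 + (i % 2) + 8*(i / 2)`[21,1]=>11
21: grp=5,tig=1
[1] (1*2+1+0,5) = (3,5)
row: 11 vs 3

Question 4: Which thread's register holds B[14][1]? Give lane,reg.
7,2

c: 1->gid=1  r: 14->r8=1,tid=3,i&1=0
L=1*4+3=7  i=1*2+0=2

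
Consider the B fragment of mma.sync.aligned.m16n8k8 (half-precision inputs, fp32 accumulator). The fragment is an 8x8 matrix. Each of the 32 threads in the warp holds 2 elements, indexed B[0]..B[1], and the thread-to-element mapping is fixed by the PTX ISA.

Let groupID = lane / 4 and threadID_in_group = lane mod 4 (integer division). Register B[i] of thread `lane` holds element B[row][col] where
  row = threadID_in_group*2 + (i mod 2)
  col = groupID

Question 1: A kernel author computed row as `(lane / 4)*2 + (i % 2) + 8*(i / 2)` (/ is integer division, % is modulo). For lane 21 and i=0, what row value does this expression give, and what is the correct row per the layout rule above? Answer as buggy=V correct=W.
`(lane / 4)*2 + (i % 2) + 8*(i / 2)`[21,0]->10
21: gid=5,tid=1
[0] (1*2+0,5) = (2,5)
row: 10 vs 2

buggy=10 correct=2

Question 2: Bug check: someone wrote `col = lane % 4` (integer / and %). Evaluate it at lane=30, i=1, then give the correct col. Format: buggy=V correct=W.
buggy=2 correct=7

`lane % 4`[30,1]->2
L=30->g=30>>2=7, t=30&3=2
[1]->row 2·2+1=5  col g=7
col: 2 vs 7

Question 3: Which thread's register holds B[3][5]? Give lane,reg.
c=5⇒gr=5  r=3⇒th=1,odd=1
L=5*4+1=21  i=1=1

21,1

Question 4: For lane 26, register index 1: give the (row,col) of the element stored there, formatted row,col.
L=26->g=26>>2=6, t=26&3=2
[1]->row 2·2+1=5  col g=6

5,6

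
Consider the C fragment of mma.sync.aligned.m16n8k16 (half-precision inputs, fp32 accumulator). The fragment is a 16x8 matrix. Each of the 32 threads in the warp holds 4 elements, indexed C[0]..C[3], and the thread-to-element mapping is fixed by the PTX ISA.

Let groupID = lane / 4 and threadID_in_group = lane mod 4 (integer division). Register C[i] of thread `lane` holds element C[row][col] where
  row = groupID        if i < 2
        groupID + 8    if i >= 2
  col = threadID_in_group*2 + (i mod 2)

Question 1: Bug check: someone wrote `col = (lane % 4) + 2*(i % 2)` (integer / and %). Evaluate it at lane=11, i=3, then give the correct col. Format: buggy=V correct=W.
`(lane % 4) + 2*(i % 2)`[11,3]→5
11: G=2,T=3
[3] (2+8,3*2+1) = (10,7)
col: 5 vs 7

buggy=5 correct=7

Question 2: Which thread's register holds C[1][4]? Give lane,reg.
6,0

r:1=>grp=1,rB=0  c:4=>tig=2,lo=0
L=1*4+2=6  i=0*2+0=0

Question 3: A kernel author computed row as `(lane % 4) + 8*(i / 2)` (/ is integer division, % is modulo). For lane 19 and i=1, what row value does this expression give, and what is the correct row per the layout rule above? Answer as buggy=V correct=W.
`(lane % 4) + 8*(i / 2)`[19,1]⇒3
L=19⇒gr=19>>2=4, th=19&3=3
[1]⇒row 4+0=4  col 3·2+1=7
row: 3 vs 4

buggy=3 correct=4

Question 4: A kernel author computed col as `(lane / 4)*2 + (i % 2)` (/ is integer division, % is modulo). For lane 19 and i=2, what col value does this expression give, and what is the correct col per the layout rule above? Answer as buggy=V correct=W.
buggy=8 correct=6

`(lane / 4)*2 + (i % 2)`[19,2]->8
lane 19->19/4=4, 19 mod 4=3
i=2  r:4+8->12  c:2·3+0->6
col: 8 vs 6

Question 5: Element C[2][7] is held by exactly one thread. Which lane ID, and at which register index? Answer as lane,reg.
r:2=>grp=2,rB=0  c:7=>tig=3,lo=1
L=2*4+3=11  i=0*2+1=1

11,1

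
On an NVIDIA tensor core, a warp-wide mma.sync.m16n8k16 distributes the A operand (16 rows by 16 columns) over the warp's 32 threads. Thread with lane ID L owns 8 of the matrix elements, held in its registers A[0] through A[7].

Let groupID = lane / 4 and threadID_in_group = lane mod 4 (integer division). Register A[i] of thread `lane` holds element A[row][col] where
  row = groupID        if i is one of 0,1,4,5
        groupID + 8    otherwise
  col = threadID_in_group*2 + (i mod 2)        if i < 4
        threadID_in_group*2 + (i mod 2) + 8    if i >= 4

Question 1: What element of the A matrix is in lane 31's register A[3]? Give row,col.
15,7

lane 31->31/4=7, 31 mod 4=3
i=3  r:7+8->15  c:2·3+1+0->7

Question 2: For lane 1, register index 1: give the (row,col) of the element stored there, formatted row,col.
lane 1→1/4=0, 1 mod 4=1
i=1  r:0+0→0  c:2·1+1+0→3

0,3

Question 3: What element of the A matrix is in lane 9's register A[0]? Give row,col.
2,2

lane 9: G=2 (9/4), T=1 (9%4)
i=0: r=2+0=2, c=1*2+0+0=2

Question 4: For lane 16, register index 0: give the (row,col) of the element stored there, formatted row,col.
16: gid=4,tid=0
[0] (4+0,0*2+0+0) = (4,0)

4,0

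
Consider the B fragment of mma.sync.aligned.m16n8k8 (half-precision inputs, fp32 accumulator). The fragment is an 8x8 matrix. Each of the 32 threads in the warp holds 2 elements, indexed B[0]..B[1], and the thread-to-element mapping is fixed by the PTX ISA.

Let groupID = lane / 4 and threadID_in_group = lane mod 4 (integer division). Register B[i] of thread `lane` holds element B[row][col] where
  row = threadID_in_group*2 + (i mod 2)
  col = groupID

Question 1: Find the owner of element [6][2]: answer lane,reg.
11,0

c:2=>grp=2  r:6=>tig=3,lo=0
L=2*4+3=11  i=0=0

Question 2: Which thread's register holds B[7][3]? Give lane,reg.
c=3⇒gr=3  r=7⇒th=3,odd=1
L=3*4+3=15  i=1=1

15,1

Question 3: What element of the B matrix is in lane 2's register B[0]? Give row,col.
lane 2->2/4=0, 2 mod 4=2
i=0  r:2·2+0->4  c:0

4,0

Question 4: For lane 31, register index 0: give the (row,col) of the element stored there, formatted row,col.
lane 31→31/4=7, 31 mod 4=3
i=0  r:2·3+0→6  c:7

6,7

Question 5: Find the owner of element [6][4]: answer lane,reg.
19,0

c=4→G=4  r=6→T=3,p=0
L=4*4+3=19  i=0=0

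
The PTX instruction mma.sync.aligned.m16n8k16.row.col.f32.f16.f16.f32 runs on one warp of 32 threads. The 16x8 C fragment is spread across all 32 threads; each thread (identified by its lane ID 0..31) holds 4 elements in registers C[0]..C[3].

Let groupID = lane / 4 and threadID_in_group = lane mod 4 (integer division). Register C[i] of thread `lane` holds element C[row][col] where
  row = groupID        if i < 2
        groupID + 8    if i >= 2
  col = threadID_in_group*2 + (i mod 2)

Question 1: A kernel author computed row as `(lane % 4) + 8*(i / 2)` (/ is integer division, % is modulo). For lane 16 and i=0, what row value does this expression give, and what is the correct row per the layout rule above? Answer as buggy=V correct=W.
`(lane % 4) + 8*(i / 2)`[16,0]⇒0
lane 16⇒16/4=4, 16 mod 4=0
i=0  r:4+0⇒4  c:2·0+0⇒0
row: 0 vs 4

buggy=0 correct=4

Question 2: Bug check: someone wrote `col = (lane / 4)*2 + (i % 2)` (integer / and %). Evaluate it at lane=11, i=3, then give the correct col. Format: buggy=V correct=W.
`(lane / 4)*2 + (i % 2)`[11,3]→5
lane 11: G=2 (11/4), T=3 (11%4)
i=3: r=2+8=10, c=3*2+1=7
col: 5 vs 7

buggy=5 correct=7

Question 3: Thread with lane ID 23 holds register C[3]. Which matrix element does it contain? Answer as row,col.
13,7

lane 23: grp=5 (23/4), tig=3 (23%4)
i=3: r=5+8=13, c=3*2+1=7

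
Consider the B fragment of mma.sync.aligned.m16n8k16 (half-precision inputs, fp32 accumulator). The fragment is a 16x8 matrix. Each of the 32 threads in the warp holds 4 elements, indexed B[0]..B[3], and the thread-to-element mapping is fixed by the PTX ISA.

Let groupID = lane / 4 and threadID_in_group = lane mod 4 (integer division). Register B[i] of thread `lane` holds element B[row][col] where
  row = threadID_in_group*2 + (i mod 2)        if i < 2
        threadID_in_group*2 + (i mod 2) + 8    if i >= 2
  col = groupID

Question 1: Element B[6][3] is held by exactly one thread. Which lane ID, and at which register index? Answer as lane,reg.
15,0

c=3->g=3  r=6->rb=0,t=3,b0=0
L=3*4+3=15  i=0*2+0=0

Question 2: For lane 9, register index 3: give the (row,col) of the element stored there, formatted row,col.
11,2

L=9->g=9>>2=2, t=9&3=1
[3]->row 1·2+1+8=11  col g=2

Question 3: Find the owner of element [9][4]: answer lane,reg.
c=4->g=4  r=9->rb=1,t=0,b0=1
L=4*4+0=16  i=1*2+1=3

16,3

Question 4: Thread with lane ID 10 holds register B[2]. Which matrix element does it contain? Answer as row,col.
lane 10: gid=2 (10/4), tid=2 (10%4)
i=2: r=2*2+0+8=12, c=gid=2

12,2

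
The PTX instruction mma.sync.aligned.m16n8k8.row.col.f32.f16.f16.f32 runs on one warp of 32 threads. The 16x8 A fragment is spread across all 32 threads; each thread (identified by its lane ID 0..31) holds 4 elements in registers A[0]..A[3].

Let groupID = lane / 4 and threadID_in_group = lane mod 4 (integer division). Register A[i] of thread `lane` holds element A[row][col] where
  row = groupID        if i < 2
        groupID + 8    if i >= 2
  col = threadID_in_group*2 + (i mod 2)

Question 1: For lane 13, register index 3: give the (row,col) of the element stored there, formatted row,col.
lane 13→13/4=3, 13 mod 4=1
i=3  r:3+8→11  c:2·1+1→3

11,3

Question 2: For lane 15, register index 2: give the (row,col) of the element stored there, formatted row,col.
11,6

15: grp=3,tig=3
[2] (3+8,3*2+0) = (11,6)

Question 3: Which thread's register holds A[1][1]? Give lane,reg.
4,1

r=1→G=1,rhi=0  c=1→T=0,p=1
L=1*4+0=4  i=0*2+1=1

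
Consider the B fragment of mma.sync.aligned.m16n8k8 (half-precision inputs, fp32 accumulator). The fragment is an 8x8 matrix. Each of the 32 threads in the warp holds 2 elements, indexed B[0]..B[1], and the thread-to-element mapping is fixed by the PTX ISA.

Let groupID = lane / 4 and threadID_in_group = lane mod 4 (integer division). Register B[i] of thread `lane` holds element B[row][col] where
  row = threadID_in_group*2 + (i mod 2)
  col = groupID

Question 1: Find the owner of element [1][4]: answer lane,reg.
c:4=>grp=4  r:1=>tig=0,lo=1
L=4*4+0=16  i=1=1

16,1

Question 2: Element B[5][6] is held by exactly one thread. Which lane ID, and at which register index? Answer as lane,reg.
c=6⇒gr=6  r=5⇒th=2,odd=1
L=6*4+2=26  i=1=1

26,1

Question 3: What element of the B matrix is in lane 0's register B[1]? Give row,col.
1,0

0: gid=0,tid=0
[1] (0*2+1,0) = (1,0)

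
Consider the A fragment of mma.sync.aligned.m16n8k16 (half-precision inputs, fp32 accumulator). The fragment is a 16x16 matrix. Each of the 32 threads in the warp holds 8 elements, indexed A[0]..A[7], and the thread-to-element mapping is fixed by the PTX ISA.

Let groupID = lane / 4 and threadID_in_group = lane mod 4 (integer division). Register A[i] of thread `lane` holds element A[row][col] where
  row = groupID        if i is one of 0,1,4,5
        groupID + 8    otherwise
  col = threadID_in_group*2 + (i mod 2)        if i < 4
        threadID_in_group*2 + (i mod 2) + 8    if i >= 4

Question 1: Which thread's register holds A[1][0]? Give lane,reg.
r=1⇒gr=1,Rb=0  c=0⇒Cb=0,th=0,odd=0
L=1*4+0=4  i=0*4+0*2+0=0

4,0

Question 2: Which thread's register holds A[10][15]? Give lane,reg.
r=10->g=2,rb=1  c=15->cb=1,t=3,b0=1
L=2*4+3=11  i=1*4+1*2+1=7

11,7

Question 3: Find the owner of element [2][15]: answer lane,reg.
r: 2->gid=2,r8=0  c: 15->c8=1,tid=3,i&1=1
L=2*4+3=11  i=1*4+0*2+1=5

11,5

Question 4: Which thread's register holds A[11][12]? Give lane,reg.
14,6

r: 11->gid=3,r8=1  c: 12->c8=1,tid=2,i&1=0
L=3*4+2=14  i=1*4+1*2+0=6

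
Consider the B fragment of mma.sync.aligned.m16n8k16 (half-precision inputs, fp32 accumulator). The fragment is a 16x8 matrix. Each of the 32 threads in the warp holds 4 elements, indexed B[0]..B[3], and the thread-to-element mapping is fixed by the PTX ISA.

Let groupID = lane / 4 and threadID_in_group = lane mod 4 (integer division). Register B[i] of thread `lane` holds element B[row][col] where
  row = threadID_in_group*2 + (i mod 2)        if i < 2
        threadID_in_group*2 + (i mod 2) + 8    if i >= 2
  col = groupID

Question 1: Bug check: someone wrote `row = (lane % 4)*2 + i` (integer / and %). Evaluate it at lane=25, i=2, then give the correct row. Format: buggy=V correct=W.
`(lane % 4)*2 + i`[25,2]⇒4
lane 25: gr=6 (25/4), th=1 (25%4)
i=2: r=1*2+0+8=10, c=gr=6
row: 4 vs 10

buggy=4 correct=10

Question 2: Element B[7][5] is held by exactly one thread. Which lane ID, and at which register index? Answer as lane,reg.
23,1

c:5=>grp=5  r:7=>rB=0,tig=3,lo=1
L=5*4+3=23  i=0*2+1=1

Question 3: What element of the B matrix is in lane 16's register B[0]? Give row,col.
L=16→G=16>>2=4, T=16&3=0
[0]→row 0·2+0+0=0  col G=4

0,4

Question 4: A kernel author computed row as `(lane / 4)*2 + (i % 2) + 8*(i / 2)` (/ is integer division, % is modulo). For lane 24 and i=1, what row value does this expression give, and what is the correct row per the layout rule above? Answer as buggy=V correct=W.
buggy=13 correct=1

`(lane / 4)*2 + (i % 2) + 8*(i / 2)`[24,1]->13
lane 24->24/4=6, 24 mod 4=0
i=1  r:2·0+1+0->1  c:6
row: 13 vs 1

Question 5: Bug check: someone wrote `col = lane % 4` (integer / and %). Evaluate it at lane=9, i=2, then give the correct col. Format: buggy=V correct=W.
`lane % 4`[9,2]⇒1
9: gr=2,th=1
[2] (1*2+0+8,2) = (10,2)
col: 1 vs 2

buggy=1 correct=2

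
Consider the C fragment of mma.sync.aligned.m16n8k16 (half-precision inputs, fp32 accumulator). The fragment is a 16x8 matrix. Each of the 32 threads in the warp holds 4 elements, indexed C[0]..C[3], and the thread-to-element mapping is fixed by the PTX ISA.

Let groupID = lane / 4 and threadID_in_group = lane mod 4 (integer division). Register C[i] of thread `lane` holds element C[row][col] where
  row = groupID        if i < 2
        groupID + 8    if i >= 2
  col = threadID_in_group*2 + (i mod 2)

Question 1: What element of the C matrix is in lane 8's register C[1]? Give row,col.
L=8=>grp=8>>2=2, tig=8&3=0
[1]=>row 2+0=2  col 0·2+1=1

2,1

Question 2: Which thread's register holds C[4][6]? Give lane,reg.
19,0

r=4→G=4,rhi=0  c=6→T=3,p=0
L=4*4+3=19  i=0*2+0=0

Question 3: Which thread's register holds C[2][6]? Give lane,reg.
r=2⇒gr=2,Rb=0  c=6⇒th=3,odd=0
L=2*4+3=11  i=0*2+0=0

11,0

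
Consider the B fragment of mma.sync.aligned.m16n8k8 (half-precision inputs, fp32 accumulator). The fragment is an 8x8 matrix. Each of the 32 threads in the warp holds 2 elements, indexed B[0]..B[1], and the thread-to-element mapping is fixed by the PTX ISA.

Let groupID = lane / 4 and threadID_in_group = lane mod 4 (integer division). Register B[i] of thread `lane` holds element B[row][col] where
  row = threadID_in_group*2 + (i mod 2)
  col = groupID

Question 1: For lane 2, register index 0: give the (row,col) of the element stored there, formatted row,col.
4,0

lane 2→2/4=0, 2 mod 4=2
i=0  r:2·2+0→4  c:0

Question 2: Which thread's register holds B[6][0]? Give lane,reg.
3,0

c=0⇒gr=0  r=6⇒th=3,odd=0
L=0*4+3=3  i=0=0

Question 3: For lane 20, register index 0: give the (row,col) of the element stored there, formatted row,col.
0,5

20: gid=5,tid=0
[0] (0*2+0,5) = (0,5)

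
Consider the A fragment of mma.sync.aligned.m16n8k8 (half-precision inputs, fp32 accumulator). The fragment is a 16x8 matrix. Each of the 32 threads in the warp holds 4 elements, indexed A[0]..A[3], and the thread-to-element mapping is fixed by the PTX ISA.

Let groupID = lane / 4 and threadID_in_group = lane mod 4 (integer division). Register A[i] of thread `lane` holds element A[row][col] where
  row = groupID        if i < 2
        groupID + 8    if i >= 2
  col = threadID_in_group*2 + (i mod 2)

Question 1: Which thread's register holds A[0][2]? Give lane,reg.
1,0

r: 0->gid=0,r8=0  c: 2->tid=1,i&1=0
L=0*4+1=1  i=0*2+0=0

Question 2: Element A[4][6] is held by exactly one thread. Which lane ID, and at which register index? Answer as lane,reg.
r: 4->gid=4,r8=0  c: 6->tid=3,i&1=0
L=4*4+3=19  i=0*2+0=0

19,0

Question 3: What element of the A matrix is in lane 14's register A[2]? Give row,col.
lane 14=>14/4=3, 14 mod 4=2
i=2  r:3+8=>11  c:2·2+0=>4

11,4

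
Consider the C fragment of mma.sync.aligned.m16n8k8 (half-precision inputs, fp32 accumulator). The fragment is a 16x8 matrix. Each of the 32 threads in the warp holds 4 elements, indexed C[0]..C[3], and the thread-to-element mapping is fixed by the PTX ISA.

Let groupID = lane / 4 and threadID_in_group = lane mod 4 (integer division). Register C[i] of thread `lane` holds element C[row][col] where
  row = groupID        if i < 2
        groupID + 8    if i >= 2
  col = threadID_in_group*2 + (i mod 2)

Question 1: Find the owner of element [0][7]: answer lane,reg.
r=0⇒gr=0,Rb=0  c=7⇒th=3,odd=1
L=0*4+3=3  i=0*2+1=1

3,1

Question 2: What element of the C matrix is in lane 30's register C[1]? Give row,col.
7,5

lane 30: grp=7 (30/4), tig=2 (30%4)
i=1: r=7+0=7, c=2*2+1=5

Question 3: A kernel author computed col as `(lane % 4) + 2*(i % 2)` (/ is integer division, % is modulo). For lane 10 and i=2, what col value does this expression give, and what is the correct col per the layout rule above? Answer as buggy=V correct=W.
buggy=2 correct=4

`(lane % 4) + 2*(i % 2)`[10,2]->2
10: g=2,t=2
[2] (2+8,2*2+0) = (10,4)
col: 2 vs 4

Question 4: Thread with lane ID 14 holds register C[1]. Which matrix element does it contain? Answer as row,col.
3,5

lane 14: gid=3 (14/4), tid=2 (14%4)
i=1: r=3+0=3, c=2*2+1=5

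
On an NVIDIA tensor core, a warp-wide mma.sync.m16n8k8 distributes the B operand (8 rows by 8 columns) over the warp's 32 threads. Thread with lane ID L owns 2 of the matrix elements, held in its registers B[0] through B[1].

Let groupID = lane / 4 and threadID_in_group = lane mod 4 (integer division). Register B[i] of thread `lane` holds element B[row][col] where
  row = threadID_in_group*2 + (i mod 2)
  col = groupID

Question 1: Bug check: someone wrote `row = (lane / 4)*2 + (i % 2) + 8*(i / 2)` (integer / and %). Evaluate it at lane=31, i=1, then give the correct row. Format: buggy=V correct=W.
`(lane / 4)*2 + (i % 2) + 8*(i / 2)`[31,1]⇒15
lane 31⇒31/4=7, 31 mod 4=3
i=1  r:2·3+1⇒7  c:7
row: 15 vs 7

buggy=15 correct=7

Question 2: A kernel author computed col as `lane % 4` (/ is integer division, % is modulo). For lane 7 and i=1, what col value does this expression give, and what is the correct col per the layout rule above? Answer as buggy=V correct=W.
`lane % 4`[7,1]->3
lane 7->7/4=1, 7 mod 4=3
i=1  r:2·3+1->7  c:1
col: 3 vs 1

buggy=3 correct=1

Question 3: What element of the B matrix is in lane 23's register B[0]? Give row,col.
6,5

23: gid=5,tid=3
[0] (3*2+0,5) = (6,5)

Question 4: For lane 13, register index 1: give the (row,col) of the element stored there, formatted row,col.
13: G=3,T=1
[1] (1*2+1,3) = (3,3)

3,3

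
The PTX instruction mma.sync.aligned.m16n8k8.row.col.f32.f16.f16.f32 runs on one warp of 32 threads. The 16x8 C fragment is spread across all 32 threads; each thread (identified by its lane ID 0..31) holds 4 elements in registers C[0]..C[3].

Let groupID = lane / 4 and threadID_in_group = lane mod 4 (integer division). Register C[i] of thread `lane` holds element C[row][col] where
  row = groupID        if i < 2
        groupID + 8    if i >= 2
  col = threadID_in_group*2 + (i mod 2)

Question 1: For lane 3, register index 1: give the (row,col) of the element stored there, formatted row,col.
0,7

lane 3=>3/4=0, 3 mod 4=3
i=1  r:0+0=>0  c:2·3+1=>7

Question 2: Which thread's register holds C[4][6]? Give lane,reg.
r=4→G=4,rhi=0  c=6→T=3,p=0
L=4*4+3=19  i=0*2+0=0

19,0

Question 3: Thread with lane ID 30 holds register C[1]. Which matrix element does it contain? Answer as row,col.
lane 30: G=7 (30/4), T=2 (30%4)
i=1: r=7+0=7, c=2*2+1=5

7,5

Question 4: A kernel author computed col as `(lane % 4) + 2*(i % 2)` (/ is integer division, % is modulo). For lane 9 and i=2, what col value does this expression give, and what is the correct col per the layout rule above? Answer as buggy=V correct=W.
`(lane % 4) + 2*(i % 2)`[9,2]->1
lane 9->9/4=2, 9 mod 4=1
i=2  r:2+8->10  c:2·1+0->2
col: 1 vs 2

buggy=1 correct=2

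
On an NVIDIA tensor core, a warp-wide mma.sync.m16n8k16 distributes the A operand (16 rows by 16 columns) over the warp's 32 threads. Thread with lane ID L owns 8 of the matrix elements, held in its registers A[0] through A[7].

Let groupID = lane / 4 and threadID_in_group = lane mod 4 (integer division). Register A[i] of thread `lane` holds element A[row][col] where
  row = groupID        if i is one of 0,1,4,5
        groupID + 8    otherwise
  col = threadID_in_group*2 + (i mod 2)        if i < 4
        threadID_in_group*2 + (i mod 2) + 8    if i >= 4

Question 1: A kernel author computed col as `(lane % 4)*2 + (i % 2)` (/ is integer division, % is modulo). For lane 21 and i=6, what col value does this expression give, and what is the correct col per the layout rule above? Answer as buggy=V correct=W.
`(lane % 4)*2 + (i % 2)`[21,6]->2
L=21->gid=21>>2=5, tid=21&3=1
[6]->row 5+8=13  col 1·2+0+8=10
col: 2 vs 10

buggy=2 correct=10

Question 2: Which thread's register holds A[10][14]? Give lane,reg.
r: 10->gid=2,r8=1  c: 14->c8=1,tid=3,i&1=0
L=2*4+3=11  i=1*4+1*2+0=6

11,6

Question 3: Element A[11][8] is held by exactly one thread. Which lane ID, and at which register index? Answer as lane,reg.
r=11⇒gr=3,Rb=1  c=8⇒Cb=1,th=0,odd=0
L=3*4+0=12  i=1*4+1*2+0=6

12,6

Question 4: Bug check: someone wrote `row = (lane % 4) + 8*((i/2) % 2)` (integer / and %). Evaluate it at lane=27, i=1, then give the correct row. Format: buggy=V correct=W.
buggy=3 correct=6

`(lane % 4) + 8*((i/2) % 2)`[27,1]=>3
27: grp=6,tig=3
[1] (6+0,3*2+1+0) = (6,7)
row: 3 vs 6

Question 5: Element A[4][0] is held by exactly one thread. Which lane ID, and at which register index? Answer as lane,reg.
r=4->g=4,rb=0  c=0->cb=0,t=0,b0=0
L=4*4+0=16  i=0*4+0*2+0=0

16,0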